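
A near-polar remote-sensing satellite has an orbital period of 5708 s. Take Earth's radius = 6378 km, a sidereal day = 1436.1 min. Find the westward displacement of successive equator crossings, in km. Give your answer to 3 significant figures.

2650 km

During one orbit Earth rotates (5708.0 / 86166) × 360° = 23.85°.
At the equator that is 23.85° × (2π·6378/360) km/° = 23.85 × 111.3 = 2655 km.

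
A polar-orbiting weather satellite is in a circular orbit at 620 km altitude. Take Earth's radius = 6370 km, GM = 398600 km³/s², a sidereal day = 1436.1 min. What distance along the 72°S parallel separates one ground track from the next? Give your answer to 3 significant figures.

835 km

Semi-major axis a = 6370 + 620 = 6990 km. Period T = 2π√(a³/μ) = 2π√(6990³/398600) = 5816.0 s = 96.93 min.
Node shift per orbit = (5816.0/86166) × 360° = 24.30°.
Equatorial spacing = 24.30 × 111.2 km/° = 2702 km.
At 72° latitude, spacing = 2702 × cos(72°) = 835 km.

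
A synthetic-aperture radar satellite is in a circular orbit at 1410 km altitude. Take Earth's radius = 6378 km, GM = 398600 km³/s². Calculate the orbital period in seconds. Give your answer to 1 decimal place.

6839.9 seconds

Semi-major axis a = 6378 + 1410 = 7788 km. Period T = 2π√(a³/μ) = 2π√(7788³/398600) = 6839.9 s = 114.00 min.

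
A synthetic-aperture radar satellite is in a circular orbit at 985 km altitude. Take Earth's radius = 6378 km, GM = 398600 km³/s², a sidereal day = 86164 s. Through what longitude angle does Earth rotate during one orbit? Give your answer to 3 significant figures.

Semi-major axis a = 6378 + 985 = 7363 km. Period T = 2π√(a³/μ) = 2π√(7363³/398600) = 6287.7 s = 104.80 min.
During one orbit Earth rotates (6287.7 / 86164) × 360° = 26.27°.

26.3°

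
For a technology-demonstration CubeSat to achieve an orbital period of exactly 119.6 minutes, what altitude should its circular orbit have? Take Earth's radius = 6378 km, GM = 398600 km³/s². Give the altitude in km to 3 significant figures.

1660 km

T = 119.6 min = 7176.0 s.
From T = 2π√(a³/μ): a = (μ T²/4π²)^(1/3) = (398600 × 7176.0² / 4π²)^(1/3) = 8041 km.
Altitude h = a − R = 8041 − 6378 = 1663 km.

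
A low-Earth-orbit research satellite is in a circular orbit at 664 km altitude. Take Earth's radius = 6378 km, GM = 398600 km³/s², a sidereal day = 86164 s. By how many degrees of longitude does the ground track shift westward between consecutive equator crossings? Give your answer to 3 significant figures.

Semi-major axis a = 6378 + 664 = 7042 km. Period T = 2π√(a³/μ) = 2π√(7042³/398600) = 5881.1 s = 98.02 min.
During one orbit Earth rotates (5881.1 / 86164) × 360° = 24.57°.

24.6°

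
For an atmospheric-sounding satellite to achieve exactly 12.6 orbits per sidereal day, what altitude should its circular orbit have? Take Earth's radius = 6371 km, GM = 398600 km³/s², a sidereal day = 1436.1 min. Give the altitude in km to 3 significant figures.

Required period T = 86166 / 12.6 = 6838.6 s.
From T = 2π√(a³/μ): a = (μ T²/4π²)^(1/3) = (398600 × 6838.6² / 4π²)^(1/3) = 7787 km.
Altitude h = a − R = 7787 − 6371 = 1416 km.

1420 km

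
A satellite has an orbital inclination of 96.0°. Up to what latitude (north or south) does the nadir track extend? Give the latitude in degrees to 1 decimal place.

Retrograde orbit: the ground track reaches ±(180° − i) = ±(180 − 96.0) = ±84.0°.

84.0°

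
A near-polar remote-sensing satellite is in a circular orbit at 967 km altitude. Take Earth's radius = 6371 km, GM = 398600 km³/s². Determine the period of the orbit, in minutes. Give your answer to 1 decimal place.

Semi-major axis a = 6371 + 967 = 7338 km. Period T = 2π√(a³/μ) = 2π√(7338³/398600) = 6255.7 s = 104.26 min.

104.3 min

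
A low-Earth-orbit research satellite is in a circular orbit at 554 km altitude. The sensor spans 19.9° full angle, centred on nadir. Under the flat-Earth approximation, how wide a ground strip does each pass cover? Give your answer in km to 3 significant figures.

Half-angle = 19.9°/2 = 9.95°.
Swath width ≈ 2h·tan(θ/2) = 2 × 554 × tan(9.95°) = 194.4 km.

194 km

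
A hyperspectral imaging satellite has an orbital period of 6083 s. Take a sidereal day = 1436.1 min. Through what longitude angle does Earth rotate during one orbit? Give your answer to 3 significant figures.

25.4°

During one orbit Earth rotates (6083.0 / 86166) × 360° = 25.41°.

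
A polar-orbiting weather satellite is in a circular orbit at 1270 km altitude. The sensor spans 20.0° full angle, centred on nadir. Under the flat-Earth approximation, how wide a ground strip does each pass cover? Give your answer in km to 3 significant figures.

448 km

Half-angle = 20.0°/2 = 10°.
Swath width ≈ 2h·tan(θ/2) = 2 × 1270 × tan(10°) = 447.9 km.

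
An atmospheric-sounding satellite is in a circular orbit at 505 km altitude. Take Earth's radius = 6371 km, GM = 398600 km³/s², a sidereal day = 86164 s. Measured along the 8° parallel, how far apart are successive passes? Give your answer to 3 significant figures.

Semi-major axis a = 6371 + 505 = 6876 km. Period T = 2π√(a³/μ) = 2π√(6876³/398600) = 5674.3 s = 94.57 min.
Node shift per orbit = (5674.3/86164) × 360° = 23.71°.
Equatorial spacing = 23.71 × 111.2 km/° = 2636 km.
At 8° latitude, spacing = 2636 × cos(8°) = 2611 km.

2610 km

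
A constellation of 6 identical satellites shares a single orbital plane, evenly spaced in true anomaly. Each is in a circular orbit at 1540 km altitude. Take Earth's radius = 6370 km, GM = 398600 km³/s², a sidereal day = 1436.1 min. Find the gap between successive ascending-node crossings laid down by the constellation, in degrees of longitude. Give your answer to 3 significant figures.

4.88°

Semi-major axis a = 6370 + 1540 = 7910 km. Period T = 2π√(a³/μ) = 2π√(7910³/398600) = 7001.3 s = 116.69 min.
Single-satellite node shift = (7001.3/86166) × 360° = 29.25°.
With 6 satellites evenly phased, successive equator crossings are 29.25/6 = 4.875° apart.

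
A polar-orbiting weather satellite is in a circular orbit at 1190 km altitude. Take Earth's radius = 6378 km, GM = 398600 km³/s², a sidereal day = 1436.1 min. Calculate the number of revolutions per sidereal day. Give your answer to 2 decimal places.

Semi-major axis a = 6378 + 1190 = 7568 km. Period T = 2π√(a³/μ) = 2π√(7568³/398600) = 6552.1 s = 109.20 min.
Orbits per sidereal day = 86166 / 6552.1 = 13.151.

13.15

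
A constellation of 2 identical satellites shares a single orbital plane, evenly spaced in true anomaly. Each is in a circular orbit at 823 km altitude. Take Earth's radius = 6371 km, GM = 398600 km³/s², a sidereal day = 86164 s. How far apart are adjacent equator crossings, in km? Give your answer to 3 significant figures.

Semi-major axis a = 6371 + 823 = 7194 km. Period T = 2π√(a³/μ) = 2π√(7194³/398600) = 6072.5 s = 101.21 min.
Single-satellite node shift = (6072.5/86164) × 360° = 25.37°.
With 2 satellites evenly phased, successive equator crossings are 25.37/2 = 12.686° apart.
That is 12.686 × 111.2 = 1411 km at the equator.

1410 km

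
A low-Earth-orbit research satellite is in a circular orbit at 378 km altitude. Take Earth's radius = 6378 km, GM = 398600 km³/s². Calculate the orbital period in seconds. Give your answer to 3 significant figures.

5530 seconds

Semi-major axis a = 6378 + 378 = 6756 km. Period T = 2π√(a³/μ) = 2π√(6756³/398600) = 5526.4 s = 92.11 min.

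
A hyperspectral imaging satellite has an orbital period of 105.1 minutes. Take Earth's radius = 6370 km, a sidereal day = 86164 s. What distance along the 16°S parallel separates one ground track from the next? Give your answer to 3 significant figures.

T = 105.1 min = 6306.0 s.
Node shift per orbit = (6306.0/86164) × 360° = 26.35°.
Equatorial spacing = 26.35 × 111.2 km/° = 2929 km.
At 16° latitude, spacing = 2929 × cos(16°) = 2816 km.

2820 km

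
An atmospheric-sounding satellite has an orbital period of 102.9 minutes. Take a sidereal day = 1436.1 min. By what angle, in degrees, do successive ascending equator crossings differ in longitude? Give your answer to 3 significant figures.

T = 102.9 min = 6174.0 s.
During one orbit Earth rotates (6174.0 / 86166) × 360° = 25.79°.

25.8°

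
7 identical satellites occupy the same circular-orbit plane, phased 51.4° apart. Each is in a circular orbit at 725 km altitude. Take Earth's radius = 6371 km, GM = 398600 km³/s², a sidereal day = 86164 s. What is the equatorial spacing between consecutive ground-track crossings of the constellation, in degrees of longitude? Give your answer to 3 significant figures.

Semi-major axis a = 6371 + 725 = 7096 km. Period T = 2π√(a³/μ) = 2π√(7096³/398600) = 5948.8 s = 99.15 min.
Single-satellite node shift = (5948.8/86164) × 360° = 24.85°.
With 7 satellites evenly phased, successive equator crossings are 24.85/7 = 3.551° apart.

3.55°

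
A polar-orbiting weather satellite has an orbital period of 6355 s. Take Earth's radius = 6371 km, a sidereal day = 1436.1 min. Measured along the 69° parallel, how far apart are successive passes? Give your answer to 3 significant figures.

Node shift per orbit = (6355.0/86166) × 360° = 26.55°.
Equatorial spacing = 26.55 × 111.2 km/° = 2952 km.
At 69° latitude, spacing = 2952 × cos(69°) = 1058 km.

1060 km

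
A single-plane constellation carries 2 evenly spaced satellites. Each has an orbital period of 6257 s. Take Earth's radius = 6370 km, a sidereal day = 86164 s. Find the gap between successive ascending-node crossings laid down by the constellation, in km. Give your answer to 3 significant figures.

1450 km

Single-satellite node shift = (6257.0/86164) × 360° = 26.14°.
With 2 satellites evenly phased, successive equator crossings are 26.14/2 = 13.071° apart.
That is 13.071 × 111.2 = 1453 km at the equator.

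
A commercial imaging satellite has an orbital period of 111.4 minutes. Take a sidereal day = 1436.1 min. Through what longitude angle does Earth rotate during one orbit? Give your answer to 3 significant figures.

T = 111.4 min = 6684.0 s.
During one orbit Earth rotates (6684.0 / 86166) × 360° = 27.93°.

27.9°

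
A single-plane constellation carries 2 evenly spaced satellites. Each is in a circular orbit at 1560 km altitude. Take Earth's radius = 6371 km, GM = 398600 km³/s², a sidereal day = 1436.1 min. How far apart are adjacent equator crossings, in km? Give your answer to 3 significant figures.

Semi-major axis a = 6371 + 1560 = 7931 km. Period T = 2π√(a³/μ) = 2π√(7931³/398600) = 7029.2 s = 117.15 min.
Single-satellite node shift = (7029.2/86166) × 360° = 29.37°.
With 2 satellites evenly phased, successive equator crossings are 29.37/2 = 14.684° apart.
That is 14.684 × 111.2 = 1633 km at the equator.

1630 km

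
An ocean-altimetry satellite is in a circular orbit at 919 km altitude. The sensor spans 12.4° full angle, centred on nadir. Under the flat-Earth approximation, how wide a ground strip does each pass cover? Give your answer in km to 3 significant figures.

200 km

Half-angle = 12.4°/2 = 6.2°.
Swath width ≈ 2h·tan(θ/2) = 2 × 919 × tan(6.2°) = 199.7 km.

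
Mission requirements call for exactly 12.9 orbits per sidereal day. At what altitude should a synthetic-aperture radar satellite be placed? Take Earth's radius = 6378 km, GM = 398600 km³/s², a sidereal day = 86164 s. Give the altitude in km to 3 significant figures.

1290 km

Required period T = 86164 / 12.9 = 6679.4 s.
From T = 2π√(a³/μ): a = (μ T²/4π²)^(1/3) = (398600 × 6679.4² / 4π²)^(1/3) = 7666 km.
Altitude h = a − R = 7666 − 6378 = 1288 km.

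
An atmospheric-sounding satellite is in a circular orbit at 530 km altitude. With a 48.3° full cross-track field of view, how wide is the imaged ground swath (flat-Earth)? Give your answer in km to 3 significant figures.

Half-angle = 48.3°/2 = 24.15°.
Swath width ≈ 2h·tan(θ/2) = 2 × 530 × tan(24.15°) = 475.3 km.

475 km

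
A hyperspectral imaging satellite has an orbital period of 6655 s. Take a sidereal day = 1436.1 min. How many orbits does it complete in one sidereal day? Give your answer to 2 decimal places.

12.95

Orbits per sidereal day = 86166 / 6655.0 = 12.948.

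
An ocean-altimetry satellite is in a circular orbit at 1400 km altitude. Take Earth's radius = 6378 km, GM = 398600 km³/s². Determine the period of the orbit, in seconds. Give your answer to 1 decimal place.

Semi-major axis a = 6378 + 1400 = 7778 km. Period T = 2π√(a³/μ) = 2π√(7778³/398600) = 6826.7 s = 113.78 min.

6826.7 seconds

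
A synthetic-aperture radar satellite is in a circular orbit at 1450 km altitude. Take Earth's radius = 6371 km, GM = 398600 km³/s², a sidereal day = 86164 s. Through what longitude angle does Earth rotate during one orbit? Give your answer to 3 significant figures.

28.8°

Semi-major axis a = 6371 + 1450 = 7821 km. Period T = 2π√(a³/μ) = 2π√(7821³/398600) = 6883.4 s = 114.72 min.
During one orbit Earth rotates (6883.4 / 86164) × 360° = 28.76°.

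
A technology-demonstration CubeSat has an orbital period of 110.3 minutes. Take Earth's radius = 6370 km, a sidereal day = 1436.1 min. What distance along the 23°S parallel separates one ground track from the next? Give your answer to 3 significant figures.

T = 110.3 min = 6618.0 s.
Node shift per orbit = (6618.0/86166) × 360° = 27.65°.
Equatorial spacing = 27.65 × 111.2 km/° = 3074 km.
At 23° latitude, spacing = 3074 × cos(23°) = 2830 km.

2830 km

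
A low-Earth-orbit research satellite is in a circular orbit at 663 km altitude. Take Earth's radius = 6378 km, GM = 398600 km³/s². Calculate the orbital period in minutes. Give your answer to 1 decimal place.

Semi-major axis a = 6378 + 663 = 7041 km. Period T = 2π√(a³/μ) = 2π√(7041³/398600) = 5879.8 s = 98.00 min.

98.0 min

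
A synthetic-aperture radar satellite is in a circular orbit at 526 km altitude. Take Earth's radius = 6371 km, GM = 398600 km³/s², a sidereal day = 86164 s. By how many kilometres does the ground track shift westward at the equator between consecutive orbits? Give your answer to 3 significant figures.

2650 km

Semi-major axis a = 6371 + 526 = 6897 km. Period T = 2π√(a³/μ) = 2π√(6897³/398600) = 5700.4 s = 95.01 min.
During one orbit Earth rotates (5700.4 / 86164) × 360° = 23.82°.
At the equator that is 23.82° × (2π·6371/360) km/° = 23.82 × 111.2 = 2648 km.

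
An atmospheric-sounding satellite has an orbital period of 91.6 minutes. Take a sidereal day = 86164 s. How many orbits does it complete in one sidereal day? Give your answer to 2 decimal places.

T = 91.6 min = 5496.0 s.
Orbits per sidereal day = 86164 / 5496.0 = 15.678.

15.68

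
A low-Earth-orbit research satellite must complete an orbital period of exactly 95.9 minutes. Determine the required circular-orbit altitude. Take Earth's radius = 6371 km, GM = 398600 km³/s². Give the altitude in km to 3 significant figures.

569 km

T = 95.9 min = 5754.0 s.
From T = 2π√(a³/μ): a = (μ T²/4π²)^(1/3) = (398600 × 5754.0² / 4π²)^(1/3) = 6940 km.
Altitude h = a − R = 6940 − 6371 = 569 km.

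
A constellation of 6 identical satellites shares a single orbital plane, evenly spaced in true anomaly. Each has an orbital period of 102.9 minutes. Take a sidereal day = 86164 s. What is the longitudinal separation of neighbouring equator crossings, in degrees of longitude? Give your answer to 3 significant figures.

4.30°

T = 102.9 min = 6174.0 s.
Single-satellite node shift = (6174.0/86164) × 360° = 25.80°.
With 6 satellites evenly phased, successive equator crossings are 25.80/6 = 4.299° apart.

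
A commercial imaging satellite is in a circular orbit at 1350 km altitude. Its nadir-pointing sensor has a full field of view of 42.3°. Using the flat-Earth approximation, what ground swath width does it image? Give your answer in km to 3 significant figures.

Half-angle = 42.3°/2 = 21.15°.
Swath width ≈ 2h·tan(θ/2) = 2 × 1350 × tan(21.15°) = 1044.6 km.

1040 km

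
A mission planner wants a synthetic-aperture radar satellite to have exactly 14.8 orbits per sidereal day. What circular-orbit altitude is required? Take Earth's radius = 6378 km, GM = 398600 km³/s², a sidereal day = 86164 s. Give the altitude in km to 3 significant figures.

Required period T = 86164 / 14.8 = 5821.9 s.
From T = 2π√(a³/μ): a = (μ T²/4π²)^(1/3) = (398600 × 5821.9² / 4π²)^(1/3) = 6995 km.
Altitude h = a − R = 6995 − 6378 = 617 km.

617 km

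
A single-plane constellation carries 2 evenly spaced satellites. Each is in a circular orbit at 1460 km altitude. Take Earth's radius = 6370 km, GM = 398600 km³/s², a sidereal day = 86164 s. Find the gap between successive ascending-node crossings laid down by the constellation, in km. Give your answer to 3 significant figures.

Semi-major axis a = 6370 + 1460 = 7830 km. Period T = 2π√(a³/μ) = 2π√(7830³/398600) = 6895.3 s = 114.92 min.
Single-satellite node shift = (6895.3/86164) × 360° = 28.81°.
With 2 satellites evenly phased, successive equator crossings are 28.81/2 = 14.405° apart.
That is 14.405 × 111.2 = 1601 km at the equator.

1600 km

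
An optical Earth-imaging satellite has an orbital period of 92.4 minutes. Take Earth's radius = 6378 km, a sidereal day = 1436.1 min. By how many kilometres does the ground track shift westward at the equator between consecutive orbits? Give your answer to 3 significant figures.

T = 92.4 min = 5544.0 s.
During one orbit Earth rotates (5544.0 / 86166) × 360° = 23.16°.
At the equator that is 23.16° × (2π·6378/360) km/° = 23.16 × 111.3 = 2578 km.

2580 km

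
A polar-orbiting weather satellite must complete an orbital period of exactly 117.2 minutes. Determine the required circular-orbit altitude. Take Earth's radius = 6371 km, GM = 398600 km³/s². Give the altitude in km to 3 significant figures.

T = 117.2 min = 7032.0 s.
From T = 2π√(a³/μ): a = (μ T²/4π²)^(1/3) = (398600 × 7032.0² / 4π²)^(1/3) = 7933 km.
Altitude h = a − R = 7933 − 6371 = 1562 km.

1560 km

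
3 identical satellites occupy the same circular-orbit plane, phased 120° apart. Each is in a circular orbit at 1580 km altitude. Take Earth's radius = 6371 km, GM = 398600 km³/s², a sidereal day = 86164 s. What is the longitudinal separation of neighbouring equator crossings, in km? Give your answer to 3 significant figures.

Semi-major axis a = 6371 + 1580 = 7951 km. Period T = 2π√(a³/μ) = 2π√(7951³/398600) = 7055.8 s = 117.60 min.
Single-satellite node shift = (7055.8/86164) × 360° = 29.48°.
With 3 satellites evenly phased, successive equator crossings are 29.48/3 = 9.827° apart.
That is 9.827 × 111.2 = 1093 km at the equator.

1090 km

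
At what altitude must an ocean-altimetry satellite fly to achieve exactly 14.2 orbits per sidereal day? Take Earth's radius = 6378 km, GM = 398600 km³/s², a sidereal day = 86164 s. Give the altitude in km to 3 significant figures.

812 km

Required period T = 86164 / 14.2 = 6067.9 s.
From T = 2π√(a³/μ): a = (μ T²/4π²)^(1/3) = (398600 × 6067.9² / 4π²)^(1/3) = 7190 km.
Altitude h = a − R = 7190 − 6378 = 812 km.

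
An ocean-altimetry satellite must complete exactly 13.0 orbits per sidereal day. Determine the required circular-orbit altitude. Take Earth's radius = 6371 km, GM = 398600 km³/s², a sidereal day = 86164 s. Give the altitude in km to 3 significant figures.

1260 km

Required period T = 86164 / 13.0 = 6628.0 s.
From T = 2π√(a³/μ): a = (μ T²/4π²)^(1/3) = (398600 × 6628.0² / 4π²)^(1/3) = 7626 km.
Altitude h = a − R = 7626 − 6371 = 1255 km.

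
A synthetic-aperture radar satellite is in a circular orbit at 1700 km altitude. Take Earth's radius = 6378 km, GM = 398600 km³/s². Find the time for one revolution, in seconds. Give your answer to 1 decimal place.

Semi-major axis a = 6378 + 1700 = 8078 km. Period T = 2π√(a³/μ) = 2π√(8078³/398600) = 7225.5 s = 120.42 min.

7225.5 seconds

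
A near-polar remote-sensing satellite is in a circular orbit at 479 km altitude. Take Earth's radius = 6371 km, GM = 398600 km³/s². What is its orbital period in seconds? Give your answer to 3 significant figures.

Semi-major axis a = 6371 + 479 = 6850 km. Period T = 2π√(a³/μ) = 2π√(6850³/398600) = 5642.2 s = 94.04 min.

5640 seconds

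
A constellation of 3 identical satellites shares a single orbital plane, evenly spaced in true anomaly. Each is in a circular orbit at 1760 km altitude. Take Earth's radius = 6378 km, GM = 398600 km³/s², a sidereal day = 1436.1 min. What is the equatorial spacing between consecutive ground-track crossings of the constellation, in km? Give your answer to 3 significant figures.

Semi-major axis a = 6378 + 1760 = 8138 km. Period T = 2π√(a³/μ) = 2π√(8138³/398600) = 7306.1 s = 121.77 min.
Single-satellite node shift = (7306.1/86166) × 360° = 30.52°.
With 3 satellites evenly phased, successive equator crossings are 30.52/3 = 10.175° apart.
That is 10.175 × 111.3 = 1133 km at the equator.

1130 km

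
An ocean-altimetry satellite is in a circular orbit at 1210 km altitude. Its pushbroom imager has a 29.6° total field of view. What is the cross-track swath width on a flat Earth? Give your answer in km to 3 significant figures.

Half-angle = 29.6°/2 = 14.8°.
Swath width ≈ 2h·tan(θ/2) = 2 × 1210 × tan(14.8°) = 639.4 km.

639 km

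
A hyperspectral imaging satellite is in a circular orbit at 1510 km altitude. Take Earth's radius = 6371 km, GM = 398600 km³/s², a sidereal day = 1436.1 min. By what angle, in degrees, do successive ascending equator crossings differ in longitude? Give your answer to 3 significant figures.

29.1°

Semi-major axis a = 6371 + 1510 = 7881 km. Period T = 2π√(a³/μ) = 2π√(7881³/398600) = 6962.8 s = 116.05 min.
During one orbit Earth rotates (6962.8 / 86166) × 360° = 29.09°.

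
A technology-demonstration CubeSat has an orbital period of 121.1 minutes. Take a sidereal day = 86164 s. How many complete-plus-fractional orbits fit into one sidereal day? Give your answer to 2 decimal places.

11.86

T = 121.1 min = 7266.0 s.
Orbits per sidereal day = 86164 / 7266.0 = 11.859.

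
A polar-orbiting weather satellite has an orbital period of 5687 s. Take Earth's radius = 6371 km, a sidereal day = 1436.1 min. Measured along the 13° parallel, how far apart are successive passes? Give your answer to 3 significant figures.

Node shift per orbit = (5687.0/86166) × 360° = 23.76°.
Equatorial spacing = 23.76 × 111.2 km/° = 2642 km.
At 13° latitude, spacing = 2642 × cos(13°) = 2574 km.

2570 km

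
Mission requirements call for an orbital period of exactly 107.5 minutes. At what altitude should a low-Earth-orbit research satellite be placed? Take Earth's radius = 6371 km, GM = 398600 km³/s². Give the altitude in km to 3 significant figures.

T = 107.5 min = 6450.0 s.
From T = 2π√(a³/μ): a = (μ T²/4π²)^(1/3) = (398600 × 6450.0² / 4π²)^(1/3) = 7489 km.
Altitude h = a − R = 7489 − 6371 = 1118 km.

1120 km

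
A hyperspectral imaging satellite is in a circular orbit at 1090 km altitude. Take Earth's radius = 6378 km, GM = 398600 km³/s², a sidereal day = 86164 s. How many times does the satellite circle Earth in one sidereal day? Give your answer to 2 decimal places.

Semi-major axis a = 6378 + 1090 = 7468 km. Period T = 2π√(a³/μ) = 2π√(7468³/398600) = 6422.7 s = 107.05 min.
Orbits per sidereal day = 86164 / 6422.7 = 13.416.

13.42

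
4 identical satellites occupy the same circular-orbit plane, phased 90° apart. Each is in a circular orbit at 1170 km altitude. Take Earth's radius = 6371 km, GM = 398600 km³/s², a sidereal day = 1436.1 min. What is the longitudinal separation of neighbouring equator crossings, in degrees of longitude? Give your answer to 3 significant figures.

Semi-major axis a = 6371 + 1170 = 7541 km. Period T = 2π√(a³/μ) = 2π√(7541³/398600) = 6517.1 s = 108.62 min.
Single-satellite node shift = (6517.1/86166) × 360° = 27.23°.
With 4 satellites evenly phased, successive equator crossings are 27.23/4 = 6.807° apart.

6.81°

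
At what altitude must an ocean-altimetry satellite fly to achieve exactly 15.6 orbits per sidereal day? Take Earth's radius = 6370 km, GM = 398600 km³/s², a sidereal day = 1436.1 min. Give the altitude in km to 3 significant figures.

Required period T = 86166 / 15.6 = 5523.5 s.
From T = 2π√(a³/μ): a = (μ T²/4π²)^(1/3) = (398600 × 5523.5² / 4π²)^(1/3) = 6754 km.
Altitude h = a − R = 6754 − 6370 = 384 km.

384 km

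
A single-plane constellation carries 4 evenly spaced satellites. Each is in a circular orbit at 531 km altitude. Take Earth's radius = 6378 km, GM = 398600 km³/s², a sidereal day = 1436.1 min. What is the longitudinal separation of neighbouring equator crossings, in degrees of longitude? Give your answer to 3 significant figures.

Semi-major axis a = 6378 + 531 = 6909 km. Period T = 2π√(a³/μ) = 2π√(6909³/398600) = 5715.2 s = 95.25 min.
Single-satellite node shift = (5715.2/86166) × 360° = 23.88°.
With 4 satellites evenly phased, successive equator crossings are 23.88/4 = 5.970° apart.

5.97°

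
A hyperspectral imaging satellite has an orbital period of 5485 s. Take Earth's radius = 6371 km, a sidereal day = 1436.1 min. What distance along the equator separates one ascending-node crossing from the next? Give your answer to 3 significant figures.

During one orbit Earth rotates (5485.0 / 86166) × 360° = 22.92°.
At the equator that is 22.92° × (2π·6371/360) km/° = 22.92 × 111.2 = 2548 km.

2550 km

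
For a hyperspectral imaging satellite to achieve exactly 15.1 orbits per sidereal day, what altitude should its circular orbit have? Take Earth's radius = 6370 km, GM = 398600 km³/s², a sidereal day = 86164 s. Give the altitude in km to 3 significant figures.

532 km

Required period T = 86164 / 15.1 = 5706.2 s.
From T = 2π√(a³/μ): a = (μ T²/4π²)^(1/3) = (398600 × 5706.2² / 4π²)^(1/3) = 6902 km.
Altitude h = a − R = 6902 − 6370 = 532 km.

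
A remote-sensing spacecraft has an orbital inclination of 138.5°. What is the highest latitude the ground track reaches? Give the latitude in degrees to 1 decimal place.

Retrograde orbit: the ground track reaches ±(180° − i) = ±(180 − 138.5) = ±41.5°.

41.5°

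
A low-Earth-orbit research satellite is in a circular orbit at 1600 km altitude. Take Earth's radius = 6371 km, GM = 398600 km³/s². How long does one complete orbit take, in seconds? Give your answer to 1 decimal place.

7082.4 seconds

Semi-major axis a = 6371 + 1600 = 7971 km. Period T = 2π√(a³/μ) = 2π√(7971³/398600) = 7082.4 s = 118.04 min.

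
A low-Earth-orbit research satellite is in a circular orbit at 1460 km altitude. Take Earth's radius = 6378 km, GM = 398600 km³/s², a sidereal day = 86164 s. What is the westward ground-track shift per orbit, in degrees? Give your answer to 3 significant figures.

Semi-major axis a = 6378 + 1460 = 7838 km. Period T = 2π√(a³/μ) = 2π√(7838³/398600) = 6905.9 s = 115.10 min.
During one orbit Earth rotates (6905.9 / 86164) × 360° = 28.85°.

28.9°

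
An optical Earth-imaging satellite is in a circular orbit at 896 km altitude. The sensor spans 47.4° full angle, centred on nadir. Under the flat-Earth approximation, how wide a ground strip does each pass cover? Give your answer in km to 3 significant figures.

Half-angle = 47.4°/2 = 23.7°.
Swath width ≈ 2h·tan(θ/2) = 2 × 896 × tan(23.7°) = 786.6 km.

787 km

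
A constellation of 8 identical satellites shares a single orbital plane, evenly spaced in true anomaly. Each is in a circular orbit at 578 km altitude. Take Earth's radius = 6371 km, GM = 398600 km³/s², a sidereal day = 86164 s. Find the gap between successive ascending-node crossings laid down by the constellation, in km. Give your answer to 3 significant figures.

Semi-major axis a = 6371 + 578 = 6949 km. Period T = 2π√(a³/μ) = 2π√(6949³/398600) = 5764.9 s = 96.08 min.
Single-satellite node shift = (5764.9/86164) × 360° = 24.09°.
With 8 satellites evenly phased, successive equator crossings are 24.09/8 = 3.011° apart.
That is 3.011 × 111.2 = 335 km at the equator.

335 km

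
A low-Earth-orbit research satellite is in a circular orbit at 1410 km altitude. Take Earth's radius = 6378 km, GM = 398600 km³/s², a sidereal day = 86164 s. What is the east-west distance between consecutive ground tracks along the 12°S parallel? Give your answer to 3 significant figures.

Semi-major axis a = 6378 + 1410 = 7788 km. Period T = 2π√(a³/μ) = 2π√(7788³/398600) = 6839.9 s = 114.00 min.
Node shift per orbit = (6839.9/86164) × 360° = 28.58°.
Equatorial spacing = 28.58 × 111.3 km/° = 3181 km.
At 12° latitude, spacing = 3181 × cos(12°) = 3112 km.

3110 km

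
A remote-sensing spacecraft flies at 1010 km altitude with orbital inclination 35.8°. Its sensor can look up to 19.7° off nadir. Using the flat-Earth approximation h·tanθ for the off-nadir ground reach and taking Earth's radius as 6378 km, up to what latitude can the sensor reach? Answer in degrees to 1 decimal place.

For a prograde orbit the ground track reaches latitude ±i = ±35.8°.
Sensor half-swath on the ground ≈ 1010·tan(19.7°) = 362 km = 3.25° of latitude.
Maximum observable latitude ≈ 35.8 + 3.25 = 39.0°.

39.0°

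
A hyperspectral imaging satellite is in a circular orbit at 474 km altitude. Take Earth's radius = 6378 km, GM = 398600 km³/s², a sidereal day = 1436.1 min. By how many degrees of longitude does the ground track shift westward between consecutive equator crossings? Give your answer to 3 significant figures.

Semi-major axis a = 6378 + 474 = 6852 km. Period T = 2π√(a³/μ) = 2π√(6852³/398600) = 5644.7 s = 94.08 min.
During one orbit Earth rotates (5644.7 / 86166) × 360° = 23.58°.

23.6°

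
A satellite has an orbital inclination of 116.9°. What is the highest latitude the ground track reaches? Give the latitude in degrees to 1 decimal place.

Retrograde orbit: the ground track reaches ±(180° − i) = ±(180 − 116.9) = ±63.1°.

63.1°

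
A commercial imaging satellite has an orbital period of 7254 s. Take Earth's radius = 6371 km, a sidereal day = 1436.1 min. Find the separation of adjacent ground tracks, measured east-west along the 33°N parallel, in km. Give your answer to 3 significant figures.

Node shift per orbit = (7254.0/86166) × 360° = 30.31°.
Equatorial spacing = 30.31 × 111.2 km/° = 3370 km.
At 33° latitude, spacing = 3370 × cos(33°) = 2826 km.

2830 km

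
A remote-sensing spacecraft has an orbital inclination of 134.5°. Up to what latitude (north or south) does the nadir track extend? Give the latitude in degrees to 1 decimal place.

Retrograde orbit: the ground track reaches ±(180° − i) = ±(180 − 134.5) = ±45.5°.

45.5°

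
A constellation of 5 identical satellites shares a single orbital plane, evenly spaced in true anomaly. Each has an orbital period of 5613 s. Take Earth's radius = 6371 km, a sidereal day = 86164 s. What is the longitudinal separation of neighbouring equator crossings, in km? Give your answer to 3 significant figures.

522 km

Single-satellite node shift = (5613.0/86164) × 360° = 23.45°.
With 5 satellites evenly phased, successive equator crossings are 23.45/5 = 4.690° apart.
That is 4.690 × 111.2 = 522 km at the equator.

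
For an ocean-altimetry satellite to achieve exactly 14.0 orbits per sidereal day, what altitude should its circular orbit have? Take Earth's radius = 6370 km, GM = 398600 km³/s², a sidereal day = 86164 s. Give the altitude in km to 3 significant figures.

Required period T = 86164 / 14.0 = 6154.6 s.
From T = 2π√(a³/μ): a = (μ T²/4π²)^(1/3) = (398600 × 6154.6² / 4π²)^(1/3) = 7259 km.
Altitude h = a − R = 7259 − 6370 = 889 km.

889 km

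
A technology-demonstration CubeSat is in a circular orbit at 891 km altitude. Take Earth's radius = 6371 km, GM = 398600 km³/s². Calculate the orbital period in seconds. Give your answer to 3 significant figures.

6160 seconds

Semi-major axis a = 6371 + 891 = 7262 km. Period T = 2π√(a³/μ) = 2π√(7262³/398600) = 6158.8 s = 102.65 min.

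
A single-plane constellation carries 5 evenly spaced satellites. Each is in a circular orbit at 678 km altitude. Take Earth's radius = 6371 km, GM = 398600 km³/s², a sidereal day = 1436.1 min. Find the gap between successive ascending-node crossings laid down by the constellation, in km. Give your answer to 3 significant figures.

547 km

Semi-major axis a = 6371 + 678 = 7049 km. Period T = 2π√(a³/μ) = 2π√(7049³/398600) = 5889.8 s = 98.16 min.
Single-satellite node shift = (5889.8/86166) × 360° = 24.61°.
With 5 satellites evenly phased, successive equator crossings are 24.61/5 = 4.922° apart.
That is 4.922 × 111.2 = 547 km at the equator.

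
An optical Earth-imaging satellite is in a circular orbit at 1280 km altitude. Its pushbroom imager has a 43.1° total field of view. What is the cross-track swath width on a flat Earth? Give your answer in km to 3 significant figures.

Half-angle = 43.1°/2 = 21.55°.
Swath width ≈ 2h·tan(θ/2) = 2 × 1280 × tan(21.55°) = 1011.0 km.

1010 km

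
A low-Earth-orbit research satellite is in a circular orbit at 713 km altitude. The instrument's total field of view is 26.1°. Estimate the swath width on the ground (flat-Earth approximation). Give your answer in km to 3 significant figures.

331 km

Half-angle = 26.1°/2 = 13.05°.
Swath width ≈ 2h·tan(θ/2) = 2 × 713 × tan(13.05°) = 330.5 km.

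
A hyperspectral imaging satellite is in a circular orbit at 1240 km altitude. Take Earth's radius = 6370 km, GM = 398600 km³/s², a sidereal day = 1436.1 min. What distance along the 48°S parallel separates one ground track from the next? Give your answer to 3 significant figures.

2050 km

Semi-major axis a = 6370 + 1240 = 7610 km. Period T = 2π√(a³/μ) = 2π√(7610³/398600) = 6606.8 s = 110.11 min.
Node shift per orbit = (6606.8/86166) × 360° = 27.60°.
Equatorial spacing = 27.60 × 111.2 km/° = 3069 km.
At 48° latitude, spacing = 3069 × cos(48°) = 2053 km.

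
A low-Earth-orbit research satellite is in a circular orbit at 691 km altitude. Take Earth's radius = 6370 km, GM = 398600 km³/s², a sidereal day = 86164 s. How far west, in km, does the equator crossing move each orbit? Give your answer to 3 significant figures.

Semi-major axis a = 6370 + 691 = 7061 km. Period T = 2π√(a³/μ) = 2π√(7061³/398600) = 5904.9 s = 98.41 min.
During one orbit Earth rotates (5904.9 / 86164) × 360° = 24.67°.
At the equator that is 24.67° × (2π·6370/360) km/° = 24.67 × 111.2 = 2743 km.

2740 km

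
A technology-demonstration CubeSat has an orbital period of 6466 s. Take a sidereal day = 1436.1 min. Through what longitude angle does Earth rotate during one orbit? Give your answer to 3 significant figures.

27.0°

During one orbit Earth rotates (6466.0 / 86166) × 360° = 27.01°.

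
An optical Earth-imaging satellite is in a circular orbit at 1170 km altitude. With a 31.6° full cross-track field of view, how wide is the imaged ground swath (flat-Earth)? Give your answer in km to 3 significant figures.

Half-angle = 31.6°/2 = 15.8°.
Swath width ≈ 2h·tan(θ/2) = 2 × 1170 × tan(15.8°) = 662.2 km.

662 km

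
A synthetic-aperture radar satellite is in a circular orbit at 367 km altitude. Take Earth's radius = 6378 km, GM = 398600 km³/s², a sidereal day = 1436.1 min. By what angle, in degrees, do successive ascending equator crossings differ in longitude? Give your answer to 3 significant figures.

23.0°

Semi-major axis a = 6378 + 367 = 6745 km. Period T = 2π√(a³/μ) = 2π√(6745³/398600) = 5513.0 s = 91.88 min.
During one orbit Earth rotates (5513.0 / 86166) × 360° = 23.03°.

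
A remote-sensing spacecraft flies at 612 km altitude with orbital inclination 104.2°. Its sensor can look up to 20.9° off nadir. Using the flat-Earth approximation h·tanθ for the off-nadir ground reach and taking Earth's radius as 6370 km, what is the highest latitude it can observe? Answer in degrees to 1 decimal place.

77.9°

Retrograde orbit: the ground track reaches ±(180° − i) = ±(180 − 104.2) = ±75.8°.
Sensor half-swath on the ground ≈ 612·tan(20.9°) = 234 km = 2.10° of latitude.
Maximum observable latitude ≈ 75.8 + 2.10 = 77.9°.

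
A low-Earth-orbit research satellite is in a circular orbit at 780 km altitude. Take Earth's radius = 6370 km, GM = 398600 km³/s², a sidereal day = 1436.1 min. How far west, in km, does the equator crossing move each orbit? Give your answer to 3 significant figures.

2790 km

Semi-major axis a = 6370 + 780 = 7150 km. Period T = 2π√(a³/μ) = 2π√(7150³/398600) = 6016.9 s = 100.28 min.
During one orbit Earth rotates (6016.9 / 86166) × 360° = 25.14°.
At the equator that is 25.14° × (2π·6370/360) km/° = 25.14 × 111.2 = 2795 km.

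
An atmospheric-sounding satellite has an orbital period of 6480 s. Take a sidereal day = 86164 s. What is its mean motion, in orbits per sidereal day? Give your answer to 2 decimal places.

Orbits per sidereal day = 86164 / 6480.0 = 13.297.

13.30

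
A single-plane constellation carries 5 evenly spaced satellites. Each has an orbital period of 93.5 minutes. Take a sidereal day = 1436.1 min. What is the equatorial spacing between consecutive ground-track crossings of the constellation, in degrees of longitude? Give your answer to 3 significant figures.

4.69°

T = 93.5 min = 5610.0 s.
Single-satellite node shift = (5610.0/86166) × 360° = 23.44°.
With 5 satellites evenly phased, successive equator crossings are 23.44/5 = 4.688° apart.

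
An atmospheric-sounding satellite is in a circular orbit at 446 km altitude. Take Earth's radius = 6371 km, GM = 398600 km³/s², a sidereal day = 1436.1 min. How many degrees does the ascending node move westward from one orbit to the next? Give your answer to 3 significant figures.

23.4°

Semi-major axis a = 6371 + 446 = 6817 km. Period T = 2π√(a³/μ) = 2π√(6817³/398600) = 5601.5 s = 93.36 min.
During one orbit Earth rotates (5601.5 / 86166) × 360° = 23.40°.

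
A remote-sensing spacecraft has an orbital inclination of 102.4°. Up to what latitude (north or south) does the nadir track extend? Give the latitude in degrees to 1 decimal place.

Retrograde orbit: the ground track reaches ±(180° − i) = ±(180 − 102.4) = ±77.6°.

77.6°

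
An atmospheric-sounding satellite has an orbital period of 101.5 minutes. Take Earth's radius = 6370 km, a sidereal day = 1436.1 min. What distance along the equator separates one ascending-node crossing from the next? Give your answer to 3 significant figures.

T = 101.5 min = 6090.0 s.
During one orbit Earth rotates (6090.0 / 86166) × 360° = 25.44°.
At the equator that is 25.44° × (2π·6370/360) km/° = 25.44 × 111.2 = 2829 km.

2830 km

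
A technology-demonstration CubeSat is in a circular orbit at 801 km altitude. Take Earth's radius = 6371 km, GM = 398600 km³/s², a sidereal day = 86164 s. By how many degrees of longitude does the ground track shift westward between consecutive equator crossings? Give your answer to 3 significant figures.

Semi-major axis a = 6371 + 801 = 7172 km. Period T = 2π√(a³/μ) = 2π√(7172³/398600) = 6044.7 s = 100.74 min.
During one orbit Earth rotates (6044.7 / 86164) × 360° = 25.26°.

25.3°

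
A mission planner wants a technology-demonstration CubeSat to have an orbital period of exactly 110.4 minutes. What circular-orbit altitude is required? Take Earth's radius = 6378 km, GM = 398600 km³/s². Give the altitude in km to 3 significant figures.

1250 km

T = 110.4 min = 6624.0 s.
From T = 2π√(a³/μ): a = (μ T²/4π²)^(1/3) = (398600 × 6624.0² / 4π²)^(1/3) = 7623 km.
Altitude h = a − R = 7623 − 6378 = 1245 km.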